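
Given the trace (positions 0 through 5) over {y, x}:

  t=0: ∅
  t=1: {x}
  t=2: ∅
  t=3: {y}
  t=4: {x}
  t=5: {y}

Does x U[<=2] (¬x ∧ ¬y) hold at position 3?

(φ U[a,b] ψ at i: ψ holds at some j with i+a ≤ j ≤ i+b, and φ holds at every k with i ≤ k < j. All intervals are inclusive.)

Does not hold

Need some j in [3,5] with (¬x ∧ ¬y), and x at every k in [3,j-1].
  j=3: (¬x ∧ ¬y) false.
  j=4: (¬x ∧ ¬y) false.
  j=5: (¬x ∧ ¬y) false.
No j in the window works → until fails.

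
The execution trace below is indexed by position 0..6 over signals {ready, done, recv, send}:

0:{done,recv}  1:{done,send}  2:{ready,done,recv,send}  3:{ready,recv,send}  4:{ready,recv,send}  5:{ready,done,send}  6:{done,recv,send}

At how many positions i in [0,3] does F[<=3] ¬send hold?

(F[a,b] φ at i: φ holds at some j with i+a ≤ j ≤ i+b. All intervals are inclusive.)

1

Evaluate at each i in [0,3]:
  i=0: ✓ (witness j=0)
  i=1: ✗ (none in [1,4])
  i=2: ✗ (none in [2,5])
  i=3: ✗ (none in [3,6])
Positions where it holds: {0} → 1.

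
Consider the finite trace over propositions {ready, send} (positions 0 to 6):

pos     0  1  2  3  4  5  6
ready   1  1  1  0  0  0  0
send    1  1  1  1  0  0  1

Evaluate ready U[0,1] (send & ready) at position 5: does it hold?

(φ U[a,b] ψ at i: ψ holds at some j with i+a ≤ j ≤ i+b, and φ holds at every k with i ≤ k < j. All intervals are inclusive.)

No

Need some j in [5,6] with (send & ready), and ready at every k in [5,j-1].
  j=5: (send & ready) false.
  j=6: (send & ready) false.
No j in the window works → until fails.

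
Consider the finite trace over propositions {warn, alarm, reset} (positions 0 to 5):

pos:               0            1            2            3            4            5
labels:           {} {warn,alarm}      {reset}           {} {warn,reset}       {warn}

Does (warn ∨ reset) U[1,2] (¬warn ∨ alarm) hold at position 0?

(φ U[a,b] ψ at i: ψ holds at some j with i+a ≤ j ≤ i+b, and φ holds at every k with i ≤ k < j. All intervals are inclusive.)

Need some j in [1,2] with (¬warn ∨ alarm), and (warn ∨ reset) at every k in [0,j-1].
  j=1: (¬warn ∨ alarm) holds, but (warn ∨ reset) fails at k=0 → not this j.
  j=2: (¬warn ∨ alarm) holds, but (warn ∨ reset) fails at k=0 → not this j.
No j in the window works → until fails.

Does not hold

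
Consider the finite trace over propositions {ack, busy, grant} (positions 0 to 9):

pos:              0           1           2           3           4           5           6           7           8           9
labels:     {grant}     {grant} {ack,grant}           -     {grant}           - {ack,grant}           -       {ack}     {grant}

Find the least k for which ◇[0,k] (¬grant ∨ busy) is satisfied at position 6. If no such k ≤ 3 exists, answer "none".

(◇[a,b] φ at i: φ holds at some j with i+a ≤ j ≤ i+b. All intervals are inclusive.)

Scan j = 6,7,… for (¬grant ∨ busy):
  j=6: fails
  j=7: holds
First hit at j=7, so smallest k = 7-6 = 1.

1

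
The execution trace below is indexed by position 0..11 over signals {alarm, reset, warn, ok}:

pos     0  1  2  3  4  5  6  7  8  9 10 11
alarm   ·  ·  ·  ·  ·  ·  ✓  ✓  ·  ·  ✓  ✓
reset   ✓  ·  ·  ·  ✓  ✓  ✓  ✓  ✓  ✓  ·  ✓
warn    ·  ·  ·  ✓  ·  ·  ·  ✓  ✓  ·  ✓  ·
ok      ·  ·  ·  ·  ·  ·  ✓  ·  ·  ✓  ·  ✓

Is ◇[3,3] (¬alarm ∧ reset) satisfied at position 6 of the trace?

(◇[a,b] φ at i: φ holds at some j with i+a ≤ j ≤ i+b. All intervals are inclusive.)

Holds

Check (¬alarm ∧ reset) at each j in [9,9]:
  j=9: true
Found at j=9 → formula holds.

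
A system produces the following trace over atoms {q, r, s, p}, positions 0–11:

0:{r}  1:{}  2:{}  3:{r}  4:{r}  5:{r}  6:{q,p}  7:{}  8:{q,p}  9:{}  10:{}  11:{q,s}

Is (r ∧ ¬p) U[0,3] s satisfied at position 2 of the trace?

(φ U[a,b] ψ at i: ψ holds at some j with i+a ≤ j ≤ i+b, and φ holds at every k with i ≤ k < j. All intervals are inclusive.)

Need some j in [2,5] with s, and (r ∧ ¬p) at every k in [2,j-1].
  j=2: s false.
  j=3: s false.
  j=4: s false.
  j=5: s false.
No j in the window works → until fails.

No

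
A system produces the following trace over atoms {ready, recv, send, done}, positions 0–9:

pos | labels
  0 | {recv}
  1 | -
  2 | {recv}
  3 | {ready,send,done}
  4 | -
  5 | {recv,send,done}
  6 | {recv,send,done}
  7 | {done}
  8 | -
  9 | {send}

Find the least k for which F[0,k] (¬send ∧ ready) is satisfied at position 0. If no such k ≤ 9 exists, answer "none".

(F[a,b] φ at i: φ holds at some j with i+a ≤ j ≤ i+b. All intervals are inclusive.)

none

Scan j = 0,1,… for (¬send ∧ ready):
  j=0: fails
  j=1: fails
  j=2: fails
  j=3: fails
  j=4: fails
  j=5: fails
  j=6: fails
  j=7: fails
  j=8: fails
  j=9: fails
No j in [0,9] satisfies it → none.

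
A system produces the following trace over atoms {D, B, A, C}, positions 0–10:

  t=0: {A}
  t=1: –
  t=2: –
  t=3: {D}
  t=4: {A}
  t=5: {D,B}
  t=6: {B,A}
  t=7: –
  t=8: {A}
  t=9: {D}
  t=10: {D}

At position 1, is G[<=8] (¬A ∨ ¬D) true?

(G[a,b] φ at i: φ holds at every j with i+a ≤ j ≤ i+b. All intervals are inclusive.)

Check (¬A ∨ ¬D) at every j in [1,9]:
  j=1: true
  j=2: true
  j=3: true
  j=4: true
  j=5: true
  j=6: true
  j=7: true
  j=8: true
  j=9: true
All positions satisfy it → formula holds.

Holds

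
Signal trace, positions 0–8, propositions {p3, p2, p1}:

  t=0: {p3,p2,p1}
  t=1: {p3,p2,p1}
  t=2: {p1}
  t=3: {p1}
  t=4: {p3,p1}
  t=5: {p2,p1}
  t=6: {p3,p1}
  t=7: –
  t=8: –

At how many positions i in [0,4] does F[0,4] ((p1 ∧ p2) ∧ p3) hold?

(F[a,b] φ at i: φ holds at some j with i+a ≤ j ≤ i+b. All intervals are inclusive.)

Evaluate at each i in [0,4]:
  i=0: ✓ (witness j=0)
  i=1: ✓ (witness j=1)
  i=2: ✗ (none in [2,6])
  i=3: ✗ (none in [3,7])
  i=4: ✗ (none in [4,8])
Positions where it holds: {0, 1} → 2.

2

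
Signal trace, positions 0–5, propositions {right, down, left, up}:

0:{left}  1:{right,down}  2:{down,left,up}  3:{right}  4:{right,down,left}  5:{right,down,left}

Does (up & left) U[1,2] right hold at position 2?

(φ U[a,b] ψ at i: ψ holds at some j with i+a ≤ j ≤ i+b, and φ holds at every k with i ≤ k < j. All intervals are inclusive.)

Need some j in [3,4] with right, and (up & left) at every k in [2,j-1].
  j=3: right holds; (up & left) holds at every k in [2,2] → satisfied.

Yes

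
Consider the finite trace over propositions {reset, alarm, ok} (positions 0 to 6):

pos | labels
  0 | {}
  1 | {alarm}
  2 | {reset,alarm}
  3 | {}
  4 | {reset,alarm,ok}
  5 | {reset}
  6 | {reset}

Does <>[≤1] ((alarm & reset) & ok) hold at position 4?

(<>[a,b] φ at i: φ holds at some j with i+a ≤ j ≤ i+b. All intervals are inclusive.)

Check ((alarm & reset) & ok) at each j in [4,5]:
  j=4: true
  j=5: false
Found at j=4 → formula holds.

Holds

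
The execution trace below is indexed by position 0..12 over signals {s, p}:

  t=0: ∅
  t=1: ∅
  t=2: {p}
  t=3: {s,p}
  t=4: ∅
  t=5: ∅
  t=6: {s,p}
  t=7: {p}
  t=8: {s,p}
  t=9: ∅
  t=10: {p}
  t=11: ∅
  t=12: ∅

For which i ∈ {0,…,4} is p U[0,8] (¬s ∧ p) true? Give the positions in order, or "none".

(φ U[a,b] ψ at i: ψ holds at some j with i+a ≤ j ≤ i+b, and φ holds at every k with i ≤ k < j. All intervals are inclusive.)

Evaluate at each i in [0,4]:
  i=0: ✗ (lhs fails at k=0 before rhs at j=2)
  i=1: ✗ (lhs fails at k=1 before rhs at j=2)
  i=2: ✓ (rhs at j=2)
  i=3: ✗ (lhs fails at k=4 before rhs at j=7)
  i=4: ✗ (lhs fails at k=4 before rhs at j=7)

2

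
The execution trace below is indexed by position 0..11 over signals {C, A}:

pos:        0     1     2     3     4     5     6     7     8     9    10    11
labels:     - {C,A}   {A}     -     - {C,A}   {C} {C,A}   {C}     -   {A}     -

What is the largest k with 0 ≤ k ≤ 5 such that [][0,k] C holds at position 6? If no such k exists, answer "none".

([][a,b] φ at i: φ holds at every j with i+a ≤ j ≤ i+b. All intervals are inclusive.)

2

C must hold from j=6 onward; find where it first fails.
  j=6: holds
  j=7: holds
  j=8: holds
  j=9: fails
Holds on [6,8], so largest k = 2.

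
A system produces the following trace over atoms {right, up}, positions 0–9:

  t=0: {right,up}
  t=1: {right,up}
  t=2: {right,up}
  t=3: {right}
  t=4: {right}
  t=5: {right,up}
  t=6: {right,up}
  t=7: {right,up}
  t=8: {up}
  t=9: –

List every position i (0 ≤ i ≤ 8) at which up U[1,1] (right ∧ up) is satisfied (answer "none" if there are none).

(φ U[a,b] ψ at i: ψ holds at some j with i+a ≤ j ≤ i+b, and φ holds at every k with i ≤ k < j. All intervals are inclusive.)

0, 1, 5, 6

Evaluate at each i in [0,8]:
  i=0: ✓ (rhs at j=1; lhs holds on [0,0])
  i=1: ✓ (rhs at j=2; lhs holds on [1,1])
  i=2: ✗ (no rhs in [3,3])
  i=3: ✗ (no rhs in [4,4])
  i=4: ✗ (lhs fails at k=4 before rhs at j=5)
  i=5: ✓ (rhs at j=6; lhs holds on [5,5])
  i=6: ✓ (rhs at j=7; lhs holds on [6,6])
  i=7: ✗ (no rhs in [8,8])
  i=8: ✗ (no rhs in [9,9])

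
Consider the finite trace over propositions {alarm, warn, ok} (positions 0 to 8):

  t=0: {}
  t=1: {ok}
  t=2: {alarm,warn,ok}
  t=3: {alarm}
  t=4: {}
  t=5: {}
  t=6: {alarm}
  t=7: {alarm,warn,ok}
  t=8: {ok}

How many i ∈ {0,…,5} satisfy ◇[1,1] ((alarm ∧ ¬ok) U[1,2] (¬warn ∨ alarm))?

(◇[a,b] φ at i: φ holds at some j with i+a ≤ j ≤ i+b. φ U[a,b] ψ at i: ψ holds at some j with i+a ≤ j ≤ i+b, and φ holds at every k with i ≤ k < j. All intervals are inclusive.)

Evaluate at each i in [0,5]:
  i=0: ✗ (none in [1,1])
  i=1: ✗ (none in [2,2])
  i=2: ✓ (witness j=3)
  i=3: ✗ (none in [4,4])
  i=4: ✗ (none in [5,5])
  i=5: ✓ (witness j=6)
Positions where it holds: {2, 5} → 2.

2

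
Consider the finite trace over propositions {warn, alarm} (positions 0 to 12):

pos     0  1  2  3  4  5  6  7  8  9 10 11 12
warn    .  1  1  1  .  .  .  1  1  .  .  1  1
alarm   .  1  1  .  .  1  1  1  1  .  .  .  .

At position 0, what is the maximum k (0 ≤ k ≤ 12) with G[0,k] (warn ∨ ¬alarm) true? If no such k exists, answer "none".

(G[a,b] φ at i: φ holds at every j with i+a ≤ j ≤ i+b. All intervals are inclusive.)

(warn ∨ ¬alarm) must hold from j=0 onward; find where it first fails.
  j=0: holds
  j=1: holds
  j=2: holds
  j=3: holds
  j=4: holds
  j=5: fails
Holds on [0,4], so largest k = 4.

4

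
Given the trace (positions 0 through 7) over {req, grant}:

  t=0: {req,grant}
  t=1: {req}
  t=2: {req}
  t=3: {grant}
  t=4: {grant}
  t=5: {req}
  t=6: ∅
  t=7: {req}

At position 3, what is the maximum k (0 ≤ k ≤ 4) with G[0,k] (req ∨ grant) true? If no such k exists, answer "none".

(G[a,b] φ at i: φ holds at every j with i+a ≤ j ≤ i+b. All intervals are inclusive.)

2

(req ∨ grant) must hold from j=3 onward; find where it first fails.
  j=3: holds
  j=4: holds
  j=5: holds
  j=6: fails
Holds on [3,5], so largest k = 2.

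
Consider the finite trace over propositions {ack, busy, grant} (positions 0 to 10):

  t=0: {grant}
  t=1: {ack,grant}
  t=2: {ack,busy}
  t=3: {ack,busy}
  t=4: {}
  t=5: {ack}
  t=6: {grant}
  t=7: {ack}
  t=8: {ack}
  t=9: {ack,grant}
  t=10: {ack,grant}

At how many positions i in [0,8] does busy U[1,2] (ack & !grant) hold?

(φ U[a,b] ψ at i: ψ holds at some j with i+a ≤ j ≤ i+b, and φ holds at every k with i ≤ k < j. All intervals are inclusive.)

Evaluate at each i in [0,8]:
  i=0: ✗ (lhs fails at k=0 before rhs at j=2)
  i=1: ✗ (lhs fails at k=1 before rhs at j=2)
  i=2: ✓ (rhs at j=3; lhs holds on [2,2])
  i=3: ✗ (lhs fails at k=4 before rhs at j=5)
  i=4: ✗ (lhs fails at k=4 before rhs at j=5)
  i=5: ✗ (lhs fails at k=5 before rhs at j=7)
  i=6: ✗ (lhs fails at k=6 before rhs at j=7)
  i=7: ✗ (lhs fails at k=7 before rhs at j=8)
  i=8: ✗ (no rhs in [9,10])
Positions where it holds: {2} → 1.

1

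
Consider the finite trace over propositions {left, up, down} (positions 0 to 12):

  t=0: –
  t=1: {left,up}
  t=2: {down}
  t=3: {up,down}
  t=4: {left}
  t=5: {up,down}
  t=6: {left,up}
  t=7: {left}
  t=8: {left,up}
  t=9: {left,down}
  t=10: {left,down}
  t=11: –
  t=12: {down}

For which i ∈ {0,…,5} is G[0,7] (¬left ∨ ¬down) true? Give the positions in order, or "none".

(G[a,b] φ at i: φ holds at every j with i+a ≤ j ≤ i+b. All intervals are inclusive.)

Evaluate at each i in [0,5]:
  i=0: ✓ (all of [0,7])
  i=1: ✓ (all of [1,8])
  i=2: ✗ (fails at j=9)
  i=3: ✗ (fails at j=9)
  i=4: ✗ (fails at j=9)
  i=5: ✗ (fails at j=9)

0, 1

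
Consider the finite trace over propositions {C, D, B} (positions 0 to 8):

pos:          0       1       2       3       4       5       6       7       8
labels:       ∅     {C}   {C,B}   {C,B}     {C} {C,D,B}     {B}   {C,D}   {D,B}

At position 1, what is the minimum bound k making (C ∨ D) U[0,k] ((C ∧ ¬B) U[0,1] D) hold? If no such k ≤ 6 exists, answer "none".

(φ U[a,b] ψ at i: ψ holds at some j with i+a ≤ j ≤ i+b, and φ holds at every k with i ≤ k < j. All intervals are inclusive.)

3

Need earliest j ≥ 1 with ((C ∧ ¬B) U[0,1] D), and (C ∨ D) at every k in [1,j-1].
  j=1: rhs fails.
  j=2: rhs fails.
  j=3: rhs fails.
  j=4: rhs holds; lhs holds on [1,3]. k = 3.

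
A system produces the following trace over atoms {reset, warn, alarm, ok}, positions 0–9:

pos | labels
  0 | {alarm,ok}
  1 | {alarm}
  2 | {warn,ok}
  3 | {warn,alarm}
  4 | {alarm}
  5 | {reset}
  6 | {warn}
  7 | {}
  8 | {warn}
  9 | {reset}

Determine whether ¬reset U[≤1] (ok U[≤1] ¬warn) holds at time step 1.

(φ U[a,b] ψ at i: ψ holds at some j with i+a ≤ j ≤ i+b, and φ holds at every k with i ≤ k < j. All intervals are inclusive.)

Need some j in [1,2] with (ok U[≤1] ¬warn), and ¬reset at every k in [1,j-1].
  j=1: (ok U[≤1] ¬warn) holds; no prefix to check → satisfied.

True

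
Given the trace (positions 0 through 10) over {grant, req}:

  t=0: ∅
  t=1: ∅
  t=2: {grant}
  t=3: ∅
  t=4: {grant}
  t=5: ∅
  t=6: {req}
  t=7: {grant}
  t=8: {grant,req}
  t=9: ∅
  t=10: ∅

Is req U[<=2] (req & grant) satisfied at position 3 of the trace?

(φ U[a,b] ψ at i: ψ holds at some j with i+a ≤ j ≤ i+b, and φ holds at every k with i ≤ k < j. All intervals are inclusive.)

Does not hold

Need some j in [3,5] with (req & grant), and req at every k in [3,j-1].
  j=3: (req & grant) false.
  j=4: (req & grant) false.
  j=5: (req & grant) false.
No j in the window works → until fails.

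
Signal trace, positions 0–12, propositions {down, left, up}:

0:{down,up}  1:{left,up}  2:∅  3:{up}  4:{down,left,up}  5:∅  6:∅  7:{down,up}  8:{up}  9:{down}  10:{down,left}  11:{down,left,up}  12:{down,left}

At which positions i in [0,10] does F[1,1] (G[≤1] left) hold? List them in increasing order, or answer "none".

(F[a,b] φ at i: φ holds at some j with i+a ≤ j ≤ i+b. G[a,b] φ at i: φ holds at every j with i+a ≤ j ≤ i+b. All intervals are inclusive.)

9, 10

Evaluate at each i in [0,10]:
  i=0: ✗ (none in [1,1])
  i=1: ✗ (none in [2,2])
  i=2: ✗ (none in [3,3])
  i=3: ✗ (none in [4,4])
  i=4: ✗ (none in [5,5])
  i=5: ✗ (none in [6,6])
  i=6: ✗ (none in [7,7])
  i=7: ✗ (none in [8,8])
  i=8: ✗ (none in [9,9])
  i=9: ✓ (witness j=10)
  i=10: ✓ (witness j=11)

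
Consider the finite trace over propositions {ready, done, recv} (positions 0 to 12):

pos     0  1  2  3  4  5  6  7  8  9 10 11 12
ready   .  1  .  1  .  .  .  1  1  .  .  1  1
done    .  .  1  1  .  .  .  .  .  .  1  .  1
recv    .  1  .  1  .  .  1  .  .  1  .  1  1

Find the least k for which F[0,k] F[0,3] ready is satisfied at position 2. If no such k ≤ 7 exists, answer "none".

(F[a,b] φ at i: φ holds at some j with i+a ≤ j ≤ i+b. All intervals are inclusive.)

Scan j = 2,3,… for F[0,3] ready:
  j=2: holds
First hit at j=2, so smallest k = 2-2 = 0.

0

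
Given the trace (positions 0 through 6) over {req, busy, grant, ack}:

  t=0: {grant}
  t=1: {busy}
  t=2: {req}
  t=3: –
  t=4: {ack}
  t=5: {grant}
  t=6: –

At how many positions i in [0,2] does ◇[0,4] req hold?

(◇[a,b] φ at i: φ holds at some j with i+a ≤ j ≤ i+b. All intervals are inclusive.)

Evaluate at each i in [0,2]:
  i=0: ✓ (witness j=2)
  i=1: ✓ (witness j=2)
  i=2: ✓ (witness j=2)
Positions where it holds: {0, 1, 2} → 3.

3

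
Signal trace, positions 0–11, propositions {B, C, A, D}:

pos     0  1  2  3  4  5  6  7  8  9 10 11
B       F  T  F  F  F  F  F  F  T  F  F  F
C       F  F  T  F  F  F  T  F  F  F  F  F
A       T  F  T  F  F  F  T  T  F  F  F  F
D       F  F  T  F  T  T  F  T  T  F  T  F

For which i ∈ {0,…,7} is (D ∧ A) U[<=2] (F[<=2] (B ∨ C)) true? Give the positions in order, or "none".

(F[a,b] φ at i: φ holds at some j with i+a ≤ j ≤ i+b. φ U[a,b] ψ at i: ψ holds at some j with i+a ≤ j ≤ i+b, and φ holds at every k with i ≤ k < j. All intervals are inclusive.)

0, 1, 2, 4, 5, 6, 7

Evaluate at each i in [0,7]:
  i=0: ✓ (rhs at j=0)
  i=1: ✓ (rhs at j=1)
  i=2: ✓ (rhs at j=2)
  i=3: ✗ (lhs fails at k=3 before rhs at j=4)
  i=4: ✓ (rhs at j=4)
  i=5: ✓ (rhs at j=5)
  i=6: ✓ (rhs at j=6)
  i=7: ✓ (rhs at j=7)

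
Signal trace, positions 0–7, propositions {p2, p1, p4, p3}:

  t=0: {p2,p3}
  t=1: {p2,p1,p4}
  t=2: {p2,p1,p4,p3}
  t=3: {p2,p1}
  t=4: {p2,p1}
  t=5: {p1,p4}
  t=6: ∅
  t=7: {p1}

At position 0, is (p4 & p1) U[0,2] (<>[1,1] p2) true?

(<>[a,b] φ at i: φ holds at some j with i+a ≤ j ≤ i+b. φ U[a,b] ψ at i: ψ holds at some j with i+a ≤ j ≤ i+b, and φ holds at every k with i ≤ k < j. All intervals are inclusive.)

Holds

Need some j in [0,2] with <>[1,1] p2, and (p4 & p1) at every k in [0,j-1].
  j=0: <>[1,1] p2 holds; no prefix to check → satisfied.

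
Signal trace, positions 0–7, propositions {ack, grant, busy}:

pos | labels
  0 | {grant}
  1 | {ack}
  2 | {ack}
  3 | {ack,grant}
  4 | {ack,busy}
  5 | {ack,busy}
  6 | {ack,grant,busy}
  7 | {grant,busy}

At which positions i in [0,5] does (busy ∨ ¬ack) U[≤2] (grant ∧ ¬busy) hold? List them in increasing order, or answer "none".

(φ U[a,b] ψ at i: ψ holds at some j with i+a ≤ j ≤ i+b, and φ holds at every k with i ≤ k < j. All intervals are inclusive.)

0, 3

Evaluate at each i in [0,5]:
  i=0: ✓ (rhs at j=0)
  i=1: ✗ (lhs fails at k=1 before rhs at j=3)
  i=2: ✗ (lhs fails at k=2 before rhs at j=3)
  i=3: ✓ (rhs at j=3)
  i=4: ✗ (no rhs in [4,6])
  i=5: ✗ (no rhs in [5,7])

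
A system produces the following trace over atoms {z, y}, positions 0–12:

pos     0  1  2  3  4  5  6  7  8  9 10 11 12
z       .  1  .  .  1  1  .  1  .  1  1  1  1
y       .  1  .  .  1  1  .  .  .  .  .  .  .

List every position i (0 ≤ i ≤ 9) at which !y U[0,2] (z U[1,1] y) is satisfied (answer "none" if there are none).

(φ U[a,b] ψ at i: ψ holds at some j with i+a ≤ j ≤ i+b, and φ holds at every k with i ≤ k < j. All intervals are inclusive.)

Evaluate at each i in [0,9]:
  i=0: ✗ (no rhs in [0,2])
  i=1: ✗ (no rhs in [1,3])
  i=2: ✓ (rhs at j=4; lhs holds on [2,3])
  i=3: ✓ (rhs at j=4; lhs holds on [3,3])
  i=4: ✓ (rhs at j=4)
  i=5: ✗ (no rhs in [5,7])
  i=6: ✗ (no rhs in [6,8])
  i=7: ✗ (no rhs in [7,9])
  i=8: ✗ (no rhs in [8,10])
  i=9: ✗ (no rhs in [9,11])

2, 3, 4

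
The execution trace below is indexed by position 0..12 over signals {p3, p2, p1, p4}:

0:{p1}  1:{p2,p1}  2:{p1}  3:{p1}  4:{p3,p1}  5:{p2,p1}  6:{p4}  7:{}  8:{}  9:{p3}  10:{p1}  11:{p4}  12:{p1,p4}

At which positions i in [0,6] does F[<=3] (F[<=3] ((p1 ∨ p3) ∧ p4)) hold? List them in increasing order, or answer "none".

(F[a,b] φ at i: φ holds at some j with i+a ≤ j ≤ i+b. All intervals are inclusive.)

Evaluate at each i in [0,6]:
  i=0: ✗ (none in [0,3])
  i=1: ✗ (none in [1,4])
  i=2: ✗ (none in [2,5])
  i=3: ✗ (none in [3,6])
  i=4: ✗ (none in [4,7])
  i=5: ✗ (none in [5,8])
  i=6: ✓ (witness j=9)

6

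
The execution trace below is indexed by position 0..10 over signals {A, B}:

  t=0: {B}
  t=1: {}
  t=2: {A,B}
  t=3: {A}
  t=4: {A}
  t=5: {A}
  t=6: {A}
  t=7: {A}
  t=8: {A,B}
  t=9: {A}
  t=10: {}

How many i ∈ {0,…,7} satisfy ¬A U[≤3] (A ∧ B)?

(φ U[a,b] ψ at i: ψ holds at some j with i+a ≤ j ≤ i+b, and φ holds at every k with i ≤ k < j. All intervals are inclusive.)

Evaluate at each i in [0,7]:
  i=0: ✓ (rhs at j=2; lhs holds on [0,1])
  i=1: ✓ (rhs at j=2; lhs holds on [1,1])
  i=2: ✓ (rhs at j=2)
  i=3: ✗ (no rhs in [3,6])
  i=4: ✗ (no rhs in [4,7])
  i=5: ✗ (lhs fails at k=5 before rhs at j=8)
  i=6: ✗ (lhs fails at k=6 before rhs at j=8)
  i=7: ✗ (lhs fails at k=7 before rhs at j=8)
Positions where it holds: {0, 1, 2} → 3.

3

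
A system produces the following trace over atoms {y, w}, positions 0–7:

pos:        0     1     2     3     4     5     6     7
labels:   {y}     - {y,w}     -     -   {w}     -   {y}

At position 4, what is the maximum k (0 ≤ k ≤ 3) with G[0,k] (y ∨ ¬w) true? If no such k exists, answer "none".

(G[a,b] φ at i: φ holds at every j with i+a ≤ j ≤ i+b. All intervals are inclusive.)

0

(y ∨ ¬w) must hold from j=4 onward; find where it first fails.
  j=4: holds
  j=5: fails
Holds on [4,4], so largest k = 0.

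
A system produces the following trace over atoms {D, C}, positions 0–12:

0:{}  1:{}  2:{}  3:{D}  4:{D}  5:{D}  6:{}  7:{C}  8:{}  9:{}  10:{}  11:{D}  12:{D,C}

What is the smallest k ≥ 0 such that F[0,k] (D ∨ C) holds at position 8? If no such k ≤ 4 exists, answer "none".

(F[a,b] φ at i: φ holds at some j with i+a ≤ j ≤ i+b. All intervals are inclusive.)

3

Scan j = 8,9,… for (D ∨ C):
  j=8: fails
  j=9: fails
  j=10: fails
  j=11: holds
First hit at j=11, so smallest k = 11-8 = 3.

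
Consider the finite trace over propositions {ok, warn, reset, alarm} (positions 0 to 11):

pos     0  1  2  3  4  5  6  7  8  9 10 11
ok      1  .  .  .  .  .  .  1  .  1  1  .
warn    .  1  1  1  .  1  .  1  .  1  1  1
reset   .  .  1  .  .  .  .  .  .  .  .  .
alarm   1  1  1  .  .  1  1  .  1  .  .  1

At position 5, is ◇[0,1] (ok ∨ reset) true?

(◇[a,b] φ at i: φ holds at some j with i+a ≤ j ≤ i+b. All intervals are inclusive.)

False

Check (ok ∨ reset) at each j in [5,6]:
  j=5: false
  j=6: false
No position in the window satisfies it → formula fails.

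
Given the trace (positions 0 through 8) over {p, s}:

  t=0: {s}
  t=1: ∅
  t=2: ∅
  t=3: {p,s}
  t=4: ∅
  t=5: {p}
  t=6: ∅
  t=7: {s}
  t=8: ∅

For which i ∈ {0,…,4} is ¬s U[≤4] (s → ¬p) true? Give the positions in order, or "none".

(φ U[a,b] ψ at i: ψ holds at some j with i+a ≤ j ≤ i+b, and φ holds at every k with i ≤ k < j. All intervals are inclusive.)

Evaluate at each i in [0,4]:
  i=0: ✓ (rhs at j=0)
  i=1: ✓ (rhs at j=1)
  i=2: ✓ (rhs at j=2)
  i=3: ✗ (lhs fails at k=3 before rhs at j=4)
  i=4: ✓ (rhs at j=4)

0, 1, 2, 4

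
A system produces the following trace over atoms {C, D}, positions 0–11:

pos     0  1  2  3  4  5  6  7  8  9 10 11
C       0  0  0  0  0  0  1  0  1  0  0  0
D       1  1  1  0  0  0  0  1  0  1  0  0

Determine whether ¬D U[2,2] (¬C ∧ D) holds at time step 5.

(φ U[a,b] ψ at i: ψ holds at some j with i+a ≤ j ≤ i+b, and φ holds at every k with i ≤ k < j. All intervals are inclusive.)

Need some j in [7,7] with (¬C ∧ D), and ¬D at every k in [5,j-1].
  j=7: (¬C ∧ D) holds; ¬D holds at every k in [5,6] → satisfied.

Holds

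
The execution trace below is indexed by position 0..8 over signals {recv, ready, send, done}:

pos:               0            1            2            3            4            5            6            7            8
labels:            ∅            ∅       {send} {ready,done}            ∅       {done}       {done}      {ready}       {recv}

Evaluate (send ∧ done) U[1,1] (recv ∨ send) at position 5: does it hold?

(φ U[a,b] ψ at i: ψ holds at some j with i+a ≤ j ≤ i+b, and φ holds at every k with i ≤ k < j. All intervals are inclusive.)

Need some j in [6,6] with (recv ∨ send), and (send ∧ done) at every k in [5,j-1].
  j=6: (recv ∨ send) false.
No j in the window works → until fails.

False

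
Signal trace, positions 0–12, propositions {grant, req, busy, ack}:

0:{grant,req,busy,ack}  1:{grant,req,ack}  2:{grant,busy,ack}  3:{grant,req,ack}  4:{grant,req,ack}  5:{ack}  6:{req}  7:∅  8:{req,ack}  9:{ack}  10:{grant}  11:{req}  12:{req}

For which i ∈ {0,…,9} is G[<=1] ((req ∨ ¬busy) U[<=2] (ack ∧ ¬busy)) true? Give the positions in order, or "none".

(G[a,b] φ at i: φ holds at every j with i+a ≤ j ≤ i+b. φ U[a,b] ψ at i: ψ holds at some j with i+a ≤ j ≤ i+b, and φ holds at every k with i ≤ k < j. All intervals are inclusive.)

Evaluate at each i in [0,9]:
  i=0: ✓ (all of [0,1])
  i=1: ✗ (fails at j=2)
  i=2: ✗ (fails at j=2)
  i=3: ✓ (all of [3,4])
  i=4: ✓ (all of [4,5])
  i=5: ✓ (all of [5,6])
  i=6: ✓ (all of [6,7])
  i=7: ✓ (all of [7,8])
  i=8: ✓ (all of [8,9])
  i=9: ✗ (fails at j=10)

0, 3, 4, 5, 6, 7, 8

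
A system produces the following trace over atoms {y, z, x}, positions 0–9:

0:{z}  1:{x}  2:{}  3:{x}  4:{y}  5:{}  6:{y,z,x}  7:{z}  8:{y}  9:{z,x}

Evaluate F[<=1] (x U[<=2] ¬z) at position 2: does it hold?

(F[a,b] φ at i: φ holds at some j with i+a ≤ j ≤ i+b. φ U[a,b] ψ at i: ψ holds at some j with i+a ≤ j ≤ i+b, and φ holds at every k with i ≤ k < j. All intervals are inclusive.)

Check (x U[<=2] ¬z) at each j in [2,3]:
  j=2: holds
  j=3: holds
Found at j=2 → formula holds.

Yes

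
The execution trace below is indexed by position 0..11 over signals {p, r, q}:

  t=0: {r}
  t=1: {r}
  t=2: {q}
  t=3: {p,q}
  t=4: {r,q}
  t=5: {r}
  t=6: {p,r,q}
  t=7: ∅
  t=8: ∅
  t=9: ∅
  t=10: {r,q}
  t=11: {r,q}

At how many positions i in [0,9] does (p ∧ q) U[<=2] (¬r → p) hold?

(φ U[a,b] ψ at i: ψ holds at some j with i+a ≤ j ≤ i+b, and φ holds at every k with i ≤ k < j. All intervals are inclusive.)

6

Evaluate at each i in [0,9]:
  i=0: ✓ (rhs at j=0)
  i=1: ✓ (rhs at j=1)
  i=2: ✗ (lhs fails at k=2 before rhs at j=3)
  i=3: ✓ (rhs at j=3)
  i=4: ✓ (rhs at j=4)
  i=5: ✓ (rhs at j=5)
  i=6: ✓ (rhs at j=6)
  i=7: ✗ (no rhs in [7,9])
  i=8: ✗ (lhs fails at k=8 before rhs at j=10)
  i=9: ✗ (lhs fails at k=9 before rhs at j=10)
Positions where it holds: {0, 1, 3, 4, 5, 6} → 6.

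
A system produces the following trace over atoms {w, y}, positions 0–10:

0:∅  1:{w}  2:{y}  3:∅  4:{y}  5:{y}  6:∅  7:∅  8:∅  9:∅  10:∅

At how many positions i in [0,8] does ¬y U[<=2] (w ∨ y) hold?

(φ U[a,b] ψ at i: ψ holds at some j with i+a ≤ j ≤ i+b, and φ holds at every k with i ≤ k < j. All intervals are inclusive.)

Evaluate at each i in [0,8]:
  i=0: ✓ (rhs at j=1; lhs holds on [0,0])
  i=1: ✓ (rhs at j=1)
  i=2: ✓ (rhs at j=2)
  i=3: ✓ (rhs at j=4; lhs holds on [3,3])
  i=4: ✓ (rhs at j=4)
  i=5: ✓ (rhs at j=5)
  i=6: ✗ (no rhs in [6,8])
  i=7: ✗ (no rhs in [7,9])
  i=8: ✗ (no rhs in [8,10])
Positions where it holds: {0, 1, 2, 3, 4, 5} → 6.

6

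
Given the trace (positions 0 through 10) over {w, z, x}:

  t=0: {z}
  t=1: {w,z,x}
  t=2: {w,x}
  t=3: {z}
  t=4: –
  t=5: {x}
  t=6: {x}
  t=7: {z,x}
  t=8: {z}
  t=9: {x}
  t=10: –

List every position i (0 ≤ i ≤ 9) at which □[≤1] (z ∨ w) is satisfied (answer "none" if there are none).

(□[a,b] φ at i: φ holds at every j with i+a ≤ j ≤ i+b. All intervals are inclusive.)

Evaluate at each i in [0,9]:
  i=0: ✓ (all of [0,1])
  i=1: ✓ (all of [1,2])
  i=2: ✓ (all of [2,3])
  i=3: ✗ (fails at j=4)
  i=4: ✗ (fails at j=4)
  i=5: ✗ (fails at j=5)
  i=6: ✗ (fails at j=6)
  i=7: ✓ (all of [7,8])
  i=8: ✗ (fails at j=9)
  i=9: ✗ (fails at j=9)

0, 1, 2, 7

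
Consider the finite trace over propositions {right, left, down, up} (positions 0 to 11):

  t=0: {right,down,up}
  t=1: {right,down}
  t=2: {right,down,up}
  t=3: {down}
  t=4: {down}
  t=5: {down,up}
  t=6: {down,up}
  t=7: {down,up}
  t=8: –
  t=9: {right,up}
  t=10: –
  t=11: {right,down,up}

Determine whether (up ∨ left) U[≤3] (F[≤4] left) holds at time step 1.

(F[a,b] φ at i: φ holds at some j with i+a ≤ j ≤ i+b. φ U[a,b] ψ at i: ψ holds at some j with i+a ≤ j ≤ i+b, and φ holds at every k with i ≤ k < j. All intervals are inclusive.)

No

Need some j in [1,4] with F[≤4] left, and (up ∨ left) at every k in [1,j-1].
  j=1: F[≤4] left — fails (none in [1,5]).
  j=2: F[≤4] left — fails (none in [2,6]).
  j=3: F[≤4] left — fails (none in [3,7]).
  j=4: F[≤4] left — fails (none in [4,8]).
No j in the window works → until fails.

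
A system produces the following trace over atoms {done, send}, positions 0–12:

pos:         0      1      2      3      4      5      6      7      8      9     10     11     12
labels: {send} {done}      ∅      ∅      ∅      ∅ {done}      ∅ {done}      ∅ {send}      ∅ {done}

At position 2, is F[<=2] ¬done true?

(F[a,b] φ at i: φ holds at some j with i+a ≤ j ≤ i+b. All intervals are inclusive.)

True

Check ¬done at each j in [2,4]:
  j=2: true
  j=3: true
  j=4: true
Found at j=2 → formula holds.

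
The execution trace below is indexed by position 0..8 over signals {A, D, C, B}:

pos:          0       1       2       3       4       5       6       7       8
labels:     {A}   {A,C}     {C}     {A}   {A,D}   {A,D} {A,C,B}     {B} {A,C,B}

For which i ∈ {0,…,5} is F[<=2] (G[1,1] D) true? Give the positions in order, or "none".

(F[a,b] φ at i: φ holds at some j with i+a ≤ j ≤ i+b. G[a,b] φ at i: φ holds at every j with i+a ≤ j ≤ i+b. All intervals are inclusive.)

Evaluate at each i in [0,5]:
  i=0: ✗ (none in [0,2])
  i=1: ✓ (witness j=3)
  i=2: ✓ (witness j=3)
  i=3: ✓ (witness j=3)
  i=4: ✓ (witness j=4)
  i=5: ✗ (none in [5,7])

1, 2, 3, 4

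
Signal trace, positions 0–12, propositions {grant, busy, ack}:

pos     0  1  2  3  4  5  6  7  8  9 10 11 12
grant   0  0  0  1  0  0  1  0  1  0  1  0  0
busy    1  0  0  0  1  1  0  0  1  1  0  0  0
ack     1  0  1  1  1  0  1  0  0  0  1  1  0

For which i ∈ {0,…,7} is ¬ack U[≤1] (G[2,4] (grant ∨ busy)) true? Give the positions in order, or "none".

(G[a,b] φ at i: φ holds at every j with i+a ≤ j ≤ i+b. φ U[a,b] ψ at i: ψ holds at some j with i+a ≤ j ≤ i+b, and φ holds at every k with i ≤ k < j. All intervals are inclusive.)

Evaluate at each i in [0,7]:
  i=0: ✗ (lhs fails at k=0 before rhs at j=1)
  i=1: ✓ (rhs at j=1)
  i=2: ✓ (rhs at j=2)
  i=3: ✗ (no rhs in [3,4])
  i=4: ✗ (no rhs in [4,5])
  i=5: ✓ (rhs at j=6; lhs holds on [5,5])
  i=6: ✓ (rhs at j=6)
  i=7: ✗ (no rhs in [7,8])

1, 2, 5, 6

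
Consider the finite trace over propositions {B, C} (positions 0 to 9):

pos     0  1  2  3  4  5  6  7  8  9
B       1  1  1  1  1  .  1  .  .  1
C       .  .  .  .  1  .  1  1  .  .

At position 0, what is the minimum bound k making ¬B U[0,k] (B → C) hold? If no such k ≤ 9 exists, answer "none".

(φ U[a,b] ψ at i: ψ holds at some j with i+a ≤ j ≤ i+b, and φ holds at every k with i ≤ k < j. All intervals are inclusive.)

none

Need earliest j ≥ 0 with (B → C), and ¬B at every k in [0,j-1].
  j=0: rhs fails.
  j=1: rhs fails.
  j=2: rhs fails.
  j=3: rhs fails.
  j=4: rhs holds but lhs fails at k=0.
  j=5: rhs holds but lhs fails at k=0.
  j=6: rhs holds but lhs fails at k=0.
  j=7: rhs holds but lhs fails at k=0.
  j=8: rhs holds but lhs fails at k=0.
  j=9: rhs fails.
No witness within the range → none.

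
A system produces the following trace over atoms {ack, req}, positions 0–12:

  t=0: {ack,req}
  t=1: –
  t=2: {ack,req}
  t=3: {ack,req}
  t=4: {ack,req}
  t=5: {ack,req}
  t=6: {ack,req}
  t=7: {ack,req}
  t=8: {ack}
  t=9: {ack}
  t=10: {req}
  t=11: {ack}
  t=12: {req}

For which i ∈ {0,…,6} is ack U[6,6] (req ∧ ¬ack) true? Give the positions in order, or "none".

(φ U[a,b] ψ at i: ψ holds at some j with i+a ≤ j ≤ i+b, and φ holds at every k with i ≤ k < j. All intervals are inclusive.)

4

Evaluate at each i in [0,6]:
  i=0: ✗ (no rhs in [6,6])
  i=1: ✗ (no rhs in [7,7])
  i=2: ✗ (no rhs in [8,8])
  i=3: ✗ (no rhs in [9,9])
  i=4: ✓ (rhs at j=10; lhs holds on [4,9])
  i=5: ✗ (no rhs in [11,11])
  i=6: ✗ (lhs fails at k=10 before rhs at j=12)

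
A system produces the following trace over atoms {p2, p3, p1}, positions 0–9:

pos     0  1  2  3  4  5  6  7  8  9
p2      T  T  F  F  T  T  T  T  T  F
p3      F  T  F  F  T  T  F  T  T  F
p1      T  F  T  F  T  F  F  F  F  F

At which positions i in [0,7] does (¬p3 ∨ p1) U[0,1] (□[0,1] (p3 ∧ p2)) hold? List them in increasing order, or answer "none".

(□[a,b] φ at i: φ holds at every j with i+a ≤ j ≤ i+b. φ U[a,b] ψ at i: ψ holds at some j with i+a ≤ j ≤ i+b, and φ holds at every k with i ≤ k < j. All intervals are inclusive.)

Evaluate at each i in [0,7]:
  i=0: ✗ (no rhs in [0,1])
  i=1: ✗ (no rhs in [1,2])
  i=2: ✗ (no rhs in [2,3])
  i=3: ✓ (rhs at j=4; lhs holds on [3,3])
  i=4: ✓ (rhs at j=4)
  i=5: ✗ (no rhs in [5,6])
  i=6: ✓ (rhs at j=7; lhs holds on [6,6])
  i=7: ✓ (rhs at j=7)

3, 4, 6, 7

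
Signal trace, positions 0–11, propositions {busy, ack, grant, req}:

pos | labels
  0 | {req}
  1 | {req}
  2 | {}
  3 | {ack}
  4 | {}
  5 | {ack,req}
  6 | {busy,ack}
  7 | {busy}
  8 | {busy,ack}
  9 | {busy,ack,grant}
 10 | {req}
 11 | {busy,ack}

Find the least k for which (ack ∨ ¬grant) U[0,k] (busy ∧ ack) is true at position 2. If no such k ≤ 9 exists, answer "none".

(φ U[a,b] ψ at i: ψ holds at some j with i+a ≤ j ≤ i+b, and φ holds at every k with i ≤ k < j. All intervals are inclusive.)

Need earliest j ≥ 2 with (busy ∧ ack), and (ack ∨ ¬grant) at every k in [2,j-1].
  j=2: rhs fails.
  j=3: rhs fails.
  j=4: rhs fails.
  j=5: rhs fails.
  j=6: rhs holds; lhs holds on [2,5]. k = 4.

4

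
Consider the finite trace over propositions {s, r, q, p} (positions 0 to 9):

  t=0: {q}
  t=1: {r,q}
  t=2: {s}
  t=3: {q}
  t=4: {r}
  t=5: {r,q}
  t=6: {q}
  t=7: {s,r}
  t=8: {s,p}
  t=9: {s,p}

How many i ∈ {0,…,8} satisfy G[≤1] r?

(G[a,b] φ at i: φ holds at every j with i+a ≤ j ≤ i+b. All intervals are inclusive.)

Evaluate at each i in [0,8]:
  i=0: ✗ (fails at j=0)
  i=1: ✗ (fails at j=2)
  i=2: ✗ (fails at j=2)
  i=3: ✗ (fails at j=3)
  i=4: ✓ (all of [4,5])
  i=5: ✗ (fails at j=6)
  i=6: ✗ (fails at j=6)
  i=7: ✗ (fails at j=8)
  i=8: ✗ (fails at j=8)
Positions where it holds: {4} → 1.

1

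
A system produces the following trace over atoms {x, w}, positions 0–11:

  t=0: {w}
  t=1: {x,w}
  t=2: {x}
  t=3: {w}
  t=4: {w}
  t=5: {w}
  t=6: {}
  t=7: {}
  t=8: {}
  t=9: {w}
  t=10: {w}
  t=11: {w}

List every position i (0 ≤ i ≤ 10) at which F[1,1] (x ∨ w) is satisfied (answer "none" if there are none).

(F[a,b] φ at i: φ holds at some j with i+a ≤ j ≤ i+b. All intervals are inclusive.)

Evaluate at each i in [0,10]:
  i=0: ✓ (witness j=1)
  i=1: ✓ (witness j=2)
  i=2: ✓ (witness j=3)
  i=3: ✓ (witness j=4)
  i=4: ✓ (witness j=5)
  i=5: ✗ (none in [6,6])
  i=6: ✗ (none in [7,7])
  i=7: ✗ (none in [8,8])
  i=8: ✓ (witness j=9)
  i=9: ✓ (witness j=10)
  i=10: ✓ (witness j=11)

0, 1, 2, 3, 4, 8, 9, 10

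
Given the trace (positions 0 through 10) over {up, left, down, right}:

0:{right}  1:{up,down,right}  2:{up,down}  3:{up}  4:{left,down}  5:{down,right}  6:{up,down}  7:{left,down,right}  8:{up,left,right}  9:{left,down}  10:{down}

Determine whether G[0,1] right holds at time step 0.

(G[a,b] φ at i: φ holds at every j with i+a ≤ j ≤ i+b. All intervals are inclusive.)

Yes

Check right at every j in [0,1]:
  j=0: true
  j=1: true
All positions satisfy it → formula holds.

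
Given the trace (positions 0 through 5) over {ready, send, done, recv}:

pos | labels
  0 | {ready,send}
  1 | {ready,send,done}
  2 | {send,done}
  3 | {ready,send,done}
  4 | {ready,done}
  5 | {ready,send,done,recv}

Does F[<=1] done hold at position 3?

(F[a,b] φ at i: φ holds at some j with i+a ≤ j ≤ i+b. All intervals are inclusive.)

True

Check done at each j in [3,4]:
  j=3: true
  j=4: true
Found at j=3 → formula holds.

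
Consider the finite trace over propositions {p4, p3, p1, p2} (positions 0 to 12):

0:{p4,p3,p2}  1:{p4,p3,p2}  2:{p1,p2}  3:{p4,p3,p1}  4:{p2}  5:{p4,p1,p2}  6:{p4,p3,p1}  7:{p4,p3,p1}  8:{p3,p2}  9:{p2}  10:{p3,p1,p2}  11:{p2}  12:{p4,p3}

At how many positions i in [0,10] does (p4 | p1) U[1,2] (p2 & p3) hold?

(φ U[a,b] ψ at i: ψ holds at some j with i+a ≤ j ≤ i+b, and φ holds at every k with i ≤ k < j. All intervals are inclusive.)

Evaluate at each i in [0,10]:
  i=0: ✓ (rhs at j=1; lhs holds on [0,0])
  i=1: ✗ (no rhs in [2,3])
  i=2: ✗ (no rhs in [3,4])
  i=3: ✗ (no rhs in [4,5])
  i=4: ✗ (no rhs in [5,6])
  i=5: ✗ (no rhs in [6,7])
  i=6: ✓ (rhs at j=8; lhs holds on [6,7])
  i=7: ✓ (rhs at j=8; lhs holds on [7,7])
  i=8: ✗ (lhs fails at k=8 before rhs at j=10)
  i=9: ✗ (lhs fails at k=9 before rhs at j=10)
  i=10: ✗ (no rhs in [11,12])
Positions where it holds: {0, 6, 7} → 3.

3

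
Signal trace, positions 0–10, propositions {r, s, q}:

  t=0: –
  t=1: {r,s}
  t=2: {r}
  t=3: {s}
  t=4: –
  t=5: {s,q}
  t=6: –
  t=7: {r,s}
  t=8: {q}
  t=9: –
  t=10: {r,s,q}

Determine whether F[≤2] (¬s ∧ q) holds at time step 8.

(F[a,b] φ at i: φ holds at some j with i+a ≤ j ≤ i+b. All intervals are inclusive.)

Holds

Check (¬s ∧ q) at each j in [8,10]:
  j=8: true
  j=9: false
  j=10: false
Found at j=8 → formula holds.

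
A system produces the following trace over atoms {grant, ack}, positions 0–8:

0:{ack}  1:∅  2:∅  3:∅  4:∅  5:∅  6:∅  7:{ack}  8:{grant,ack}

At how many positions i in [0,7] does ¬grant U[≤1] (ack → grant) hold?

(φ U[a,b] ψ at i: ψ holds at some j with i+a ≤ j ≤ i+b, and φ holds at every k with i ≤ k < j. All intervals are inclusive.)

Evaluate at each i in [0,7]:
  i=0: ✓ (rhs at j=1; lhs holds on [0,0])
  i=1: ✓ (rhs at j=1)
  i=2: ✓ (rhs at j=2)
  i=3: ✓ (rhs at j=3)
  i=4: ✓ (rhs at j=4)
  i=5: ✓ (rhs at j=5)
  i=6: ✓ (rhs at j=6)
  i=7: ✓ (rhs at j=8; lhs holds on [7,7])
Positions where it holds: {0, 1, 2, 3, 4, 5, 6, 7} → 8.

8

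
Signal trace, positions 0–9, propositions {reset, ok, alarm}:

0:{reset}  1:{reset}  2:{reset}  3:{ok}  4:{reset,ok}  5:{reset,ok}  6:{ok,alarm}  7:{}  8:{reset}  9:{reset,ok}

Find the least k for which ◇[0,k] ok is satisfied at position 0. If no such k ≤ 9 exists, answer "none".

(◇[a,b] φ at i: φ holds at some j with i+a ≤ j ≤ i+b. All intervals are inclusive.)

3

Scan j = 0,1,… for ok:
  j=0: fails
  j=1: fails
  j=2: fails
  j=3: holds
First hit at j=3, so smallest k = 3-0 = 3.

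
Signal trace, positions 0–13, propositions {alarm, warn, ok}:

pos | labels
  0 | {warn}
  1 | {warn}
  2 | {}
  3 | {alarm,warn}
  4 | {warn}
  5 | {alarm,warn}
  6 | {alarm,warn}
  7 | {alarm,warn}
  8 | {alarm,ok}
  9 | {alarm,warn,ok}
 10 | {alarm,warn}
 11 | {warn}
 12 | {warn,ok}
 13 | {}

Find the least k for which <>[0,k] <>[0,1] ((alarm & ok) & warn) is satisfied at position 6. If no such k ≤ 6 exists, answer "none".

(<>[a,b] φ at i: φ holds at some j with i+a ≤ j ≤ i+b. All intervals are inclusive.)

Scan j = 6,7,… for <>[0,1] ((alarm & ok) & warn):
  j=6: fails
  j=7: fails
  j=8: holds
First hit at j=8, so smallest k = 8-6 = 2.

2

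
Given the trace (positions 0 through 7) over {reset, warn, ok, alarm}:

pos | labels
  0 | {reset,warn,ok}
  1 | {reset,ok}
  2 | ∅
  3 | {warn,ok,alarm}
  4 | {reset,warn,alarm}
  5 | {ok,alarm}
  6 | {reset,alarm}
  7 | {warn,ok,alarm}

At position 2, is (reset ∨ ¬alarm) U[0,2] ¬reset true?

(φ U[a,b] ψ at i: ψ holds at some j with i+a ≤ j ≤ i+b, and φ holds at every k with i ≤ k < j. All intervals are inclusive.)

Need some j in [2,4] with ¬reset, and (reset ∨ ¬alarm) at every k in [2,j-1].
  j=2: ¬reset holds; no prefix to check → satisfied.

True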